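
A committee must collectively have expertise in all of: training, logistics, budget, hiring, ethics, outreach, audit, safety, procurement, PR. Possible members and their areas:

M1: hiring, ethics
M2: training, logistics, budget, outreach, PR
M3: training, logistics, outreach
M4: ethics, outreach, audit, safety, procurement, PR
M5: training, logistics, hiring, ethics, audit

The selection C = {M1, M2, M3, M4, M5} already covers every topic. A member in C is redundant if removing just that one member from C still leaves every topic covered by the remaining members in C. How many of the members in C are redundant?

3

Drop M1: the rest still cover every topic — redundant.
Drop M2: budget uncovered — not redundant.
Drop M3: the rest still cover every topic — redundant.
Drop M4: safety, procurement uncovered — not redundant.
Drop M5: the rest still cover every topic — redundant.
3 redundant: M1, M3, M5.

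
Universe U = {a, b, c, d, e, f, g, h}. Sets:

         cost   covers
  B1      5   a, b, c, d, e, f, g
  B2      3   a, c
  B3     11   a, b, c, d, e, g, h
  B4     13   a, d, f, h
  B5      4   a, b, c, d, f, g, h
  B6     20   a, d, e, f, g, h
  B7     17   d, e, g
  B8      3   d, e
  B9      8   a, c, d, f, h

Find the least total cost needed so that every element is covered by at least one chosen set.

B5, B8 cover every element at cost 4 + 3 = 7.
Any cover uses at least 2 sets; among all covering selections none totals below 7.

7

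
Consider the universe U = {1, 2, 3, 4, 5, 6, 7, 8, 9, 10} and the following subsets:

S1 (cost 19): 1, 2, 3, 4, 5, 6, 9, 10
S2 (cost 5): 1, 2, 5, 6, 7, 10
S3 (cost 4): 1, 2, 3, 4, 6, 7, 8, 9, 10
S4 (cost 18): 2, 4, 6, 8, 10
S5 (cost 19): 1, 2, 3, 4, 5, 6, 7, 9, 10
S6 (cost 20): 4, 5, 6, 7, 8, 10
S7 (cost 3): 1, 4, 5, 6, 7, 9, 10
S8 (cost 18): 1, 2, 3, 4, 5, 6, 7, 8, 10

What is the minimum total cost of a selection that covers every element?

7

S3, S7 cover every element at cost 4 + 3 = 7.
Any cover uses at least 2 sets; among all covering selections none totals below 7.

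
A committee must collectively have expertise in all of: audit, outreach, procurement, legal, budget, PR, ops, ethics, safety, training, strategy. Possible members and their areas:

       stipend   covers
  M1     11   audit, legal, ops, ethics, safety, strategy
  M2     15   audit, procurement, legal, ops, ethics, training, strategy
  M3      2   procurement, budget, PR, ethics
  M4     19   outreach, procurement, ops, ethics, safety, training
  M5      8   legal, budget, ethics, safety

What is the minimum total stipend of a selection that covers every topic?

M1, M3, M4 cover every topic at stipend 11 + 2 + 19 = 32.
Any cover uses at least 3 members; among all covering selections none totals below 32.

32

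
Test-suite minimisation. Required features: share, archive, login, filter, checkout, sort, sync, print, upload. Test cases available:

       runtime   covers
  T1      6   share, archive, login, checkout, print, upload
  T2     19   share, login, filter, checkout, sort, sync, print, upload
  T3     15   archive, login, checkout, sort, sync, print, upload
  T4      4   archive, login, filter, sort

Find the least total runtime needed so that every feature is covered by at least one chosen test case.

23

T2, T4 cover every feature at runtime 19 + 4 = 23.
Any cover uses at least 2 test cases; among all covering selections none totals below 23.
Greedy by coverage-per-runtime would pick T1, T4, T3 for 25 — worse than the optimum 23.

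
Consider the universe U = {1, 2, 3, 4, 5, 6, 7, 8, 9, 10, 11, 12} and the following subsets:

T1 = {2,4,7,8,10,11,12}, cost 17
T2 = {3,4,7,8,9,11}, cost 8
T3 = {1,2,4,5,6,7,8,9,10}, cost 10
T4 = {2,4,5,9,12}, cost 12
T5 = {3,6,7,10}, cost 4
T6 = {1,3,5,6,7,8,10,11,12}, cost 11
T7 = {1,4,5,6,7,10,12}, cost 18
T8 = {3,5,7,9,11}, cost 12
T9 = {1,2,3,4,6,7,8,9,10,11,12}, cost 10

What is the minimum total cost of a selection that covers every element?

T3, T9 cover every element at cost 10 + 10 = 20.
Any cover uses at least 2 sets; among all covering selections none totals below 20.

20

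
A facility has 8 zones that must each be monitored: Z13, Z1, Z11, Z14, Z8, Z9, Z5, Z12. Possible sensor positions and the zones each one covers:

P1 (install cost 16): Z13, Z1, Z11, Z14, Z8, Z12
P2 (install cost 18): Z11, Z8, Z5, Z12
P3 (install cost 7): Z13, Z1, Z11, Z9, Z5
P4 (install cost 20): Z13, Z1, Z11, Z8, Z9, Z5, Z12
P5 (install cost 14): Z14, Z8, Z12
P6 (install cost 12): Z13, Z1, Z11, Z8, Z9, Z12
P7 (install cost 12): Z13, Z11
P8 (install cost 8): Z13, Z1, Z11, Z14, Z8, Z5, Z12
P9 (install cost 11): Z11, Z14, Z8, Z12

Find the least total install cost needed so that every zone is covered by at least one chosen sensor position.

15

P3, P8 cover every zone at install cost 7 + 8 = 15.
Any cover uses at least 2 sensor positions; among all covering selections none totals below 15.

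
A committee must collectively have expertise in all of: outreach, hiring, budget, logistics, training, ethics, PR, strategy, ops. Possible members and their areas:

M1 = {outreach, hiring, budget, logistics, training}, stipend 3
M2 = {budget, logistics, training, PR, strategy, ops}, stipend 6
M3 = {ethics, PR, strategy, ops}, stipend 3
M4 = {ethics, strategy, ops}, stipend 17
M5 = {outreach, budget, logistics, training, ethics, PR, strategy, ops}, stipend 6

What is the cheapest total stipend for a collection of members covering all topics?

6

M1, M3 cover every topic at stipend 3 + 3 = 6.
Any cover uses at least 2 members; among all covering selections none totals below 6.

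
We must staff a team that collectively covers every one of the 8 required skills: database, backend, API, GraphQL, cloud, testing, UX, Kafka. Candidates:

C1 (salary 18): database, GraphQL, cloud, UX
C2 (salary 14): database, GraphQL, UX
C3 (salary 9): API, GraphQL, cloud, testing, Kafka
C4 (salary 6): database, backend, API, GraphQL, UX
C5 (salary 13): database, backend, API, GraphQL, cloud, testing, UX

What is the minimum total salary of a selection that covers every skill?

15

C3, C4 cover every skill at salary 9 + 6 = 15.
Any cover uses at least 2 candidates; among all covering selections none totals below 15.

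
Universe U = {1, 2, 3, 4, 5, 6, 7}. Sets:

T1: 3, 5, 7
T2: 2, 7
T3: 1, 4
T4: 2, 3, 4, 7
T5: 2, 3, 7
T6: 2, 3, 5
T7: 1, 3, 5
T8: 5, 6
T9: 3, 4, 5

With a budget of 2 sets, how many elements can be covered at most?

Choosing T4, T7 covers {1, 2, 3, 4, 5, 7} — 6 elements.
No choice of 2 sets does better; here 6 is left uncovered.

6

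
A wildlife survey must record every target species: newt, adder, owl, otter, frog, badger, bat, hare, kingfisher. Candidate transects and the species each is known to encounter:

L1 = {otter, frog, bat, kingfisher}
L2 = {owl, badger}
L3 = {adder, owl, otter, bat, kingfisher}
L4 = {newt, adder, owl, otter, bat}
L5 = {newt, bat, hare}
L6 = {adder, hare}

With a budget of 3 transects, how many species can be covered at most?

Choosing L1, L2, L4 covers {newt, adder, owl, otter, frog, badger, bat, kingfisher} — 8 species.
No choice of 3 transects does better; here hare is left uncovered.

8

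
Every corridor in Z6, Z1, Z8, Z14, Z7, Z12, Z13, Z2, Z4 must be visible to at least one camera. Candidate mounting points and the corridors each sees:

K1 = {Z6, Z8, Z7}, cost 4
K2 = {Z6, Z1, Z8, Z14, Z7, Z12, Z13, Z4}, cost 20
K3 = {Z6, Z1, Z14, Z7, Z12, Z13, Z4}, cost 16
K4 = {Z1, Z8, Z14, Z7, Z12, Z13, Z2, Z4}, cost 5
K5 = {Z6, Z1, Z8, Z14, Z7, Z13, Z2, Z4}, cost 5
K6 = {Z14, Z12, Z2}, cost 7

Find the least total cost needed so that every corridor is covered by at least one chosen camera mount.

9

K1, K4 cover every corridor at cost 4 + 5 = 9.
Any cover uses at least 2 camera mounts; among all covering selections none totals below 9.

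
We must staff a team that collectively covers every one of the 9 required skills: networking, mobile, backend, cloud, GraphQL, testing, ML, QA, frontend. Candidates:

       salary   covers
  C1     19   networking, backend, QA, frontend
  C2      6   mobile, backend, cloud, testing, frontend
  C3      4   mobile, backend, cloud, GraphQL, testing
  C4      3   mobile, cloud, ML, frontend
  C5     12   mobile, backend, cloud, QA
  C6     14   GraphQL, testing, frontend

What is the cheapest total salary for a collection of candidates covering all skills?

26

C1, C3, C4 cover every skill at salary 19 + 4 + 3 = 26.
Any cover uses at least 3 candidates; among all covering selections none totals below 26.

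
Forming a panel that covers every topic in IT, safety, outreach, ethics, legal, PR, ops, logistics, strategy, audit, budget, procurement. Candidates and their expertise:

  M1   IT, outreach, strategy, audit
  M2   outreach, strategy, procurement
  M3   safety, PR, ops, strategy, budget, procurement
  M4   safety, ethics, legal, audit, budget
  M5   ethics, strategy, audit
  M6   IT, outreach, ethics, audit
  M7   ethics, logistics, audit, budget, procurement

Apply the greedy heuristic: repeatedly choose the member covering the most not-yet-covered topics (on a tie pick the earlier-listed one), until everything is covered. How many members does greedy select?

4

Pick 1: M3 covers 6 new topics (safety, PR, ops, strategy, budget, procurement).
Pick 2: M6 covers 4 new topics (IT, outreach, ethics, audit).
Pick 3: M4 covers 1 new topics (legal).
Pick 4: M7 covers 1 new topics (logistics).
Greedy uses 4 members.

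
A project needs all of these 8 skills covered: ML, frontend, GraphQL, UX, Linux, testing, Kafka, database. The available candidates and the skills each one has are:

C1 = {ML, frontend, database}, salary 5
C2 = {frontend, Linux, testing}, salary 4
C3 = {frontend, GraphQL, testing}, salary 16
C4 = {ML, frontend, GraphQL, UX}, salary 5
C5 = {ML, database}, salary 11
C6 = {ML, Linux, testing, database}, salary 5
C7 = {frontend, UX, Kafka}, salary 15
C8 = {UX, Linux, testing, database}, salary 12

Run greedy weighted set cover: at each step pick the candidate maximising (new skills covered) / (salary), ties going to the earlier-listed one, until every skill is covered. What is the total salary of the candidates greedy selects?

25

Pick 1: C4 adds 4 new (ML, frontend, GraphQL, UX) at salary 5 (ratio 4/5).
Pick 2: C6 adds 3 new (Linux, testing, database) at salary 5 (ratio 3/5).
Pick 3: C7 adds 1 new (Kafka) at salary 15 (ratio 1/15).
Greedy total salary: 5 + 5 + 15 = 25.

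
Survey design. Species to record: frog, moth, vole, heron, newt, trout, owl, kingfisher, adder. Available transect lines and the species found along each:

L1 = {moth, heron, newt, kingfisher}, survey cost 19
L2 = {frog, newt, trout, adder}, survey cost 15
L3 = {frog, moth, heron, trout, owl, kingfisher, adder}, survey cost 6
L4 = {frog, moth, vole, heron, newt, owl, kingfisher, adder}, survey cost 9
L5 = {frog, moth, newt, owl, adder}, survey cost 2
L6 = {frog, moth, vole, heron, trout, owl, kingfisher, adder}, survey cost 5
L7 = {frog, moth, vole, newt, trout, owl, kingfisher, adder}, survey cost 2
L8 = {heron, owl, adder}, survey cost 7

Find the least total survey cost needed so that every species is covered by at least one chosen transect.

L5, L6 cover every species at survey cost 2 + 5 = 7.
Any cover uses at least 2 transects; among all covering selections none totals below 7.

7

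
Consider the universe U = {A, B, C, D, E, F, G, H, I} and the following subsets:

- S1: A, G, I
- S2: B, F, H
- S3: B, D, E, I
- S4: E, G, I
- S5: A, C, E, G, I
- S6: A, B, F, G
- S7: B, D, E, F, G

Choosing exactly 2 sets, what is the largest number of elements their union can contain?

Choosing S2, S5 covers {A, B, C, E, F, G, H, I} — 8 elements.
No choice of 2 sets does better; here D is left uncovered.

8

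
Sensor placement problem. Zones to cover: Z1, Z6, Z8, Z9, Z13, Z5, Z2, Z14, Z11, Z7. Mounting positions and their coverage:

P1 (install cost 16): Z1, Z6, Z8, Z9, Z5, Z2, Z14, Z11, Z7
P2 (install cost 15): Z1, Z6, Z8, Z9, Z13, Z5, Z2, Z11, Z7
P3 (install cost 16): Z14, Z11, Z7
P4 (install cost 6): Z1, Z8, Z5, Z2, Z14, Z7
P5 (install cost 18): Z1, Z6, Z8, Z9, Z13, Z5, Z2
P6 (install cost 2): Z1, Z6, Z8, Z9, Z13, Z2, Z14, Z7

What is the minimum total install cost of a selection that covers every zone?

P2, P6 cover every zone at install cost 15 + 2 = 17.
Any cover uses at least 2 sensor positions; among all covering selections none totals below 17.

17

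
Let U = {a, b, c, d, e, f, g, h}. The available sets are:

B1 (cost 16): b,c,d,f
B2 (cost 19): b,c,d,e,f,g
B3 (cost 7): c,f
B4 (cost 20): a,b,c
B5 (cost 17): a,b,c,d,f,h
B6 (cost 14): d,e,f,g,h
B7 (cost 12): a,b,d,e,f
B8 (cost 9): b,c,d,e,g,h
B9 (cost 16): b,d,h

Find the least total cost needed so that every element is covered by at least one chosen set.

21

B7, B8 cover every element at cost 12 + 9 = 21.
Any cover uses at least 2 sets; among all covering selections none totals below 21.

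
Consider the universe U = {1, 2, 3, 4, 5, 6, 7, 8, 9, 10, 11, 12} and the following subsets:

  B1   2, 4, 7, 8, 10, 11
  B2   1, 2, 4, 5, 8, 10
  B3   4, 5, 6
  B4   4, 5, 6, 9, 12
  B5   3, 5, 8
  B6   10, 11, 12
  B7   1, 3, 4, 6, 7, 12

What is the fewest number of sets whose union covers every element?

B1, B4, B7 together cover {1, 2, 3, 4, 5, 6, 7, 8, 9, 10, 11, 12} — every element.
No 2 of the 7 sets cover everything (all 21 pairs fall short), so 3 is minimum.

3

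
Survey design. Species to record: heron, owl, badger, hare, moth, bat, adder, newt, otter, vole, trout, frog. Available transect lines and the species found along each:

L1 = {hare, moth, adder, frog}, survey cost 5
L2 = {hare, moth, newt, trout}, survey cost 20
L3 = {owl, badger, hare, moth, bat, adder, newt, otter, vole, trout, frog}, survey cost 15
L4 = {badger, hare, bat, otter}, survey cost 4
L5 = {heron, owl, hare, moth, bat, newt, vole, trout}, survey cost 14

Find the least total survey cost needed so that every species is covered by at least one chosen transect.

L1, L4, L5 cover every species at survey cost 5 + 4 + 14 = 23.
Any cover uses at least 2 transects; among all covering selections none totals below 23.

23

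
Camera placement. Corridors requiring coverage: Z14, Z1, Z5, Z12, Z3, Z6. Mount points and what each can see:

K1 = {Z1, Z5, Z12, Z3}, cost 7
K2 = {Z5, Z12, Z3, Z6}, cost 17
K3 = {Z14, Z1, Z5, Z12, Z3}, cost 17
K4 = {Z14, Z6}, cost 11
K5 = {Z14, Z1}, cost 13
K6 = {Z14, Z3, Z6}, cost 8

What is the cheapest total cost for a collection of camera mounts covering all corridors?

15

K1, K6 cover every corridor at cost 7 + 8 = 15.
Any cover uses at least 2 camera mounts; among all covering selections none totals below 15.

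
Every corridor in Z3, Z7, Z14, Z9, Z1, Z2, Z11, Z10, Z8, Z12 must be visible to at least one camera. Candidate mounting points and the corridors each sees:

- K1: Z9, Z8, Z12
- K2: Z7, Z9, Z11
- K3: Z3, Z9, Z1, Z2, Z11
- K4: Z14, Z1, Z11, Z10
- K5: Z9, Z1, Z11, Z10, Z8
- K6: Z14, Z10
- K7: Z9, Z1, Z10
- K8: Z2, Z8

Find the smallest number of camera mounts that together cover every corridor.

4

K1, K2, K3, K4 together cover {Z3, Z7, Z14, Z9, Z1, Z2, Z11, Z10, Z8, Z12} — every corridor.
No 3 of the 8 camera mounts cover everything (all 56 triples fall short), so 4 is minimum.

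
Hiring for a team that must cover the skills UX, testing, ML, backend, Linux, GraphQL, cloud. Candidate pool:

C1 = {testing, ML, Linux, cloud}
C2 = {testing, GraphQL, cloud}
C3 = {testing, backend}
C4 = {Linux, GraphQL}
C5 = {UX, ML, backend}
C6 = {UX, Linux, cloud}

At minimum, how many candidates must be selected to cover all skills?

C1, C2, C5 together cover {UX, testing, ML, backend, Linux, GraphQL, cloud} — every skill.
No 2 of the 6 candidates cover everything (all 15 pairs fall short), so 3 is minimum.

3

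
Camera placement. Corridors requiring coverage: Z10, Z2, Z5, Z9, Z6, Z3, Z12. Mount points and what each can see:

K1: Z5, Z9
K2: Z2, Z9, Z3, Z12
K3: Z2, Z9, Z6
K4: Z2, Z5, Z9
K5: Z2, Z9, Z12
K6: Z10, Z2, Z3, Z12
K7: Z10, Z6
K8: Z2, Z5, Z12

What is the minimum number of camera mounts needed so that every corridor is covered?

K1, K2, K7 together cover {Z10, Z2, Z5, Z9, Z6, Z3, Z12} — every corridor.
No 2 of the 8 camera mounts cover everything (all 28 pairs fall short), so 3 is minimum.

3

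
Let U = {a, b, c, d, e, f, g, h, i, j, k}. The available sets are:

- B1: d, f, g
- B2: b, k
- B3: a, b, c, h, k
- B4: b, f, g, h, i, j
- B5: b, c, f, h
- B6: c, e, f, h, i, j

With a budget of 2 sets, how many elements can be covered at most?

Choosing B3, B4 covers {a, b, c, f, g, h, i, j, k} — 9 elements.
No choice of 2 sets does better; here d, e are left uncovered.

9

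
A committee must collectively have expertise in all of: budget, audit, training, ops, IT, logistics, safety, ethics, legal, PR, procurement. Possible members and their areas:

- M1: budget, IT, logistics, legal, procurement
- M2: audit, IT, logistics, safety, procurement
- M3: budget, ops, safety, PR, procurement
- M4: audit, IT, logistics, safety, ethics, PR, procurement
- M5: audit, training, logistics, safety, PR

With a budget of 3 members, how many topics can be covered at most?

10

Choosing M1, M3, M4 covers {budget, audit, ops, IT, logistics, safety, ethics, legal, PR, procurement} — 10 topics.
No choice of 3 members does better; here training is left uncovered.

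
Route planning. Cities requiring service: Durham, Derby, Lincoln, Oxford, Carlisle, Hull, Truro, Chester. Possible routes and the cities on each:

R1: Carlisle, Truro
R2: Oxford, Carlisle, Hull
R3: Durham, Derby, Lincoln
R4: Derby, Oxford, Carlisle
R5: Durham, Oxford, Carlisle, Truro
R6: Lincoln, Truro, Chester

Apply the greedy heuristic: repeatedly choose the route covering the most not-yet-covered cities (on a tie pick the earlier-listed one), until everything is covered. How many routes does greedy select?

Pick 1: R5 covers 4 new cities (Durham, Oxford, Carlisle, Truro).
Pick 2: R3 covers 2 new cities (Derby, Lincoln).
Pick 3: R2 covers 1 new cities (Hull).
Pick 4: R6 covers 1 new cities (Chester).
Greedy uses 4 routes. (The true minimum is 3.)

4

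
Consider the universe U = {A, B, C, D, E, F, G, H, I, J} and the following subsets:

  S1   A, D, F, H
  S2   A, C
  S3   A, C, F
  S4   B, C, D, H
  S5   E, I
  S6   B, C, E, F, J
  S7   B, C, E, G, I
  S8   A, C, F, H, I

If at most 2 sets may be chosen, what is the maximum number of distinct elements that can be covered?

9

Choosing S1, S7 covers {A, B, C, D, E, F, G, H, I} — 9 elements.
No choice of 2 sets does better; here J is left uncovered.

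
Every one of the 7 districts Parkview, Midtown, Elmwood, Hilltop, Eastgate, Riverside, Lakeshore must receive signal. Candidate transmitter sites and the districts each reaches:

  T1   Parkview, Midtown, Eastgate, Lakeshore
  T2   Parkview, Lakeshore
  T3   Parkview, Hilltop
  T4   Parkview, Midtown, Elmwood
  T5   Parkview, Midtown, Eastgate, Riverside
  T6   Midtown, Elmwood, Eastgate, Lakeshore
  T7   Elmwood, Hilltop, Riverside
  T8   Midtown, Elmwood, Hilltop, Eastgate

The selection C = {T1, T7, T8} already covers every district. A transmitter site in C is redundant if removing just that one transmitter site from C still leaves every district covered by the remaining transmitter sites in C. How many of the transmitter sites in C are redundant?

1

Drop T1: Parkview, Lakeshore uncovered — not redundant.
Drop T7: Riverside uncovered — not redundant.
Drop T8: the rest still cover every district — redundant.
1 redundant: T8.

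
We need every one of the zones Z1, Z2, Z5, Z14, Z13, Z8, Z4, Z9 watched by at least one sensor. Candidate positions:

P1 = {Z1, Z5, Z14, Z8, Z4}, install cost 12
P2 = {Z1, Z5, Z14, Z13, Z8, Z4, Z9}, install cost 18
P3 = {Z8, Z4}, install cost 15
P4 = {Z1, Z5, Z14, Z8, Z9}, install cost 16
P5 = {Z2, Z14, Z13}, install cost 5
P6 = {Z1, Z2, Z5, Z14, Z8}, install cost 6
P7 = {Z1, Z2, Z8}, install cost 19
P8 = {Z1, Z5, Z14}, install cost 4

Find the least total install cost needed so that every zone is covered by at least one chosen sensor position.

P2, P5 cover every zone at install cost 18 + 5 = 23.
Any cover uses at least 2 sensor positions; among all covering selections none totals below 23.
Greedy by coverage-per-install cost would pick P6, P5, P2 for 29 — worse than the optimum 23.

23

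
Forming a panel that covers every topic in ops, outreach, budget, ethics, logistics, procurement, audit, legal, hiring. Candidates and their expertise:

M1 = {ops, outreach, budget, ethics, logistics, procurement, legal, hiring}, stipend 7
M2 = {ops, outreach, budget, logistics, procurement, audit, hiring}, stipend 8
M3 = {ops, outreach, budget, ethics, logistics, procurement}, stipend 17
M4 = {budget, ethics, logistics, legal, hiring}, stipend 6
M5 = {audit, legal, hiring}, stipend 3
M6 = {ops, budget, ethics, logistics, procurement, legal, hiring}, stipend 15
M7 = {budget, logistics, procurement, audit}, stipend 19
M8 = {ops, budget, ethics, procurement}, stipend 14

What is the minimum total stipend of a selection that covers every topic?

10

M1, M5 cover every topic at stipend 7 + 3 = 10.
Any cover uses at least 2 members; among all covering selections none totals below 10.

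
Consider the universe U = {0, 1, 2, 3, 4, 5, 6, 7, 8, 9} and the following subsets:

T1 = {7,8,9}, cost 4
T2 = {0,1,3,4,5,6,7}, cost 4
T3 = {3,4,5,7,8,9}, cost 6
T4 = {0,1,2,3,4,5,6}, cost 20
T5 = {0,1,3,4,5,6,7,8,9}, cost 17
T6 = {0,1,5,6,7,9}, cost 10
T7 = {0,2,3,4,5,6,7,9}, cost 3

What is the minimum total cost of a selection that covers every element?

11

T1, T2, T7 cover every element at cost 4 + 4 + 3 = 11.
Any cover uses at least 2 sets; among all covering selections none totals below 11.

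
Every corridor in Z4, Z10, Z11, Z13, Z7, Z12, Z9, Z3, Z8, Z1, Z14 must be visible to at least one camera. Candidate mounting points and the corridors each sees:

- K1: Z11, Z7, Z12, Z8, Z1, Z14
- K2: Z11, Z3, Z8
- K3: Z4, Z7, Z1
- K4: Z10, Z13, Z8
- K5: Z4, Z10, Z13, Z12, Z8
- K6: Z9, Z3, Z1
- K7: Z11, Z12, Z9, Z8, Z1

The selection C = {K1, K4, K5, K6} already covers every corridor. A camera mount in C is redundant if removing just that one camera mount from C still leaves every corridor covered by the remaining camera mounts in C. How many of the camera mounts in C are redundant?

1

Drop K1: Z11, Z7, Z14 uncovered — not redundant.
Drop K4: the rest still cover every corridor — redundant.
Drop K5: Z4 uncovered — not redundant.
Drop K6: Z9, Z3 uncovered — not redundant.
1 redundant: K4.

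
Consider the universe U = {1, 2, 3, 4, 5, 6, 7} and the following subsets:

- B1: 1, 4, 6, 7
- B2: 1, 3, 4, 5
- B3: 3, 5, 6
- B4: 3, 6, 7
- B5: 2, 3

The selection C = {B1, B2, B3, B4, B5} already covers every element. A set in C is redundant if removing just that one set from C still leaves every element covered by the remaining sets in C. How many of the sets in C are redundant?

4

Drop B1: the rest still cover every element — redundant.
Drop B2: the rest still cover every element — redundant.
Drop B3: the rest still cover every element — redundant.
Drop B4: the rest still cover every element — redundant.
Drop B5: 2 uncovered — not redundant.
4 redundant: B1, B2, B3, B4.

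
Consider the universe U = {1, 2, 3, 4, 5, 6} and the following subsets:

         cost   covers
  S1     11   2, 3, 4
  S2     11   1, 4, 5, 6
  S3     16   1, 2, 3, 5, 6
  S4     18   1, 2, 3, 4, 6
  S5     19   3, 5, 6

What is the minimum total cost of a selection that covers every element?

22

S1, S2 cover every element at cost 11 + 11 = 22.
Any cover uses at least 2 sets; among all covering selections none totals below 22.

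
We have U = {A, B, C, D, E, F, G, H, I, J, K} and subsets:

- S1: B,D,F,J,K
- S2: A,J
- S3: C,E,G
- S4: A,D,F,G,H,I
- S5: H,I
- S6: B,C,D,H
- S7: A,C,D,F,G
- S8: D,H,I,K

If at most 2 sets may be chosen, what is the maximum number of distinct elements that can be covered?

9

Choosing S1, S4 covers {A, B, D, F, G, H, I, J, K} — 9 elements.
No choice of 2 sets does better; here C, E are left uncovered.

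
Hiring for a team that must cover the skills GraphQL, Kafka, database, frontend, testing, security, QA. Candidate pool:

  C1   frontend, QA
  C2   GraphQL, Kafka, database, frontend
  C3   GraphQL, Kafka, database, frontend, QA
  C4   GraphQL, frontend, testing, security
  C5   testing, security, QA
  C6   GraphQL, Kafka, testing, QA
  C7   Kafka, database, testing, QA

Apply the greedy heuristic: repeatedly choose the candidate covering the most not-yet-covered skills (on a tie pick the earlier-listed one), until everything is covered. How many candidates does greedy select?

2

Pick 1: C3 covers 5 new skills (GraphQL, Kafka, database, frontend, QA).
Pick 2: C4 covers 2 new skills (testing, security).
Greedy uses 2 candidates.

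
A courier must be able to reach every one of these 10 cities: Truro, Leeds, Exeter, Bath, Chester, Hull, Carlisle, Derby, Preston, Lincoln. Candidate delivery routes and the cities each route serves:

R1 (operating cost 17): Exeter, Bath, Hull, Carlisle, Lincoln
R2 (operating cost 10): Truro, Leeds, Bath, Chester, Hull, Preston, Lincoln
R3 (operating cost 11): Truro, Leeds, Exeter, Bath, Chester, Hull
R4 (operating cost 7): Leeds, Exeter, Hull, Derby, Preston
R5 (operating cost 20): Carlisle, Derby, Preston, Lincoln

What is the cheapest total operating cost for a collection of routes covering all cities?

R3, R5 cover every city at operating cost 11 + 20 = 31.
Any cover uses at least 2 routes; among all covering selections none totals below 31.

31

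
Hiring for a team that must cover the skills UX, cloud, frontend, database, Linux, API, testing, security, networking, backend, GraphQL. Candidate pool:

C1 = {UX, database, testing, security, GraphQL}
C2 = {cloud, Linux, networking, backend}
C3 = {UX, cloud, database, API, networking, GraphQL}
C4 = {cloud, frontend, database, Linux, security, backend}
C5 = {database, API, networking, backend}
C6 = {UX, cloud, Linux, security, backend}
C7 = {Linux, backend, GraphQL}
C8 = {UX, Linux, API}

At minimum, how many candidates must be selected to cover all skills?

C1, C3, C4 together cover {UX, cloud, frontend, database, Linux, API, testing, security, networking, backend, GraphQL} — every skill.
No 2 of the 8 candidates cover everything (all 28 pairs fall short), so 3 is minimum.

3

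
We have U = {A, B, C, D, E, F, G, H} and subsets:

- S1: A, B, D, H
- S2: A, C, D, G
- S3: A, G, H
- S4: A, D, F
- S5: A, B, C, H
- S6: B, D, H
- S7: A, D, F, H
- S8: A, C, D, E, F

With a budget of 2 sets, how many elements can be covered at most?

7

Choosing S1, S8 covers {A, B, C, D, E, F, H} — 7 elements.
No choice of 2 sets does better; here G is left uncovered.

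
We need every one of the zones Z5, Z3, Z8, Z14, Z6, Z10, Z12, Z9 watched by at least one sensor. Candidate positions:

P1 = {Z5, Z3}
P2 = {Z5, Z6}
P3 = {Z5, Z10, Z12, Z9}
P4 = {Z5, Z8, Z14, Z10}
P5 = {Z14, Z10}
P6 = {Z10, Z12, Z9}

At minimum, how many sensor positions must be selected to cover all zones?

4

P1, P2, P3, P4 together cover {Z5, Z3, Z8, Z14, Z6, Z10, Z12, Z9} — every zone.
No 3 of the 6 sensor positions cover everything (all 20 triples fall short), so 4 is minimum.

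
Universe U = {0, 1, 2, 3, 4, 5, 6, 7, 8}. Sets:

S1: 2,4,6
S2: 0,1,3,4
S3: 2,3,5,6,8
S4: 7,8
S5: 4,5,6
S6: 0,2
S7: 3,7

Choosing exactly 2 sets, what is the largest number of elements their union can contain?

Choosing S2, S3 covers {0, 1, 2, 3, 4, 5, 6, 8} — 8 elements.
No choice of 2 sets does better; here 7 is left uncovered.

8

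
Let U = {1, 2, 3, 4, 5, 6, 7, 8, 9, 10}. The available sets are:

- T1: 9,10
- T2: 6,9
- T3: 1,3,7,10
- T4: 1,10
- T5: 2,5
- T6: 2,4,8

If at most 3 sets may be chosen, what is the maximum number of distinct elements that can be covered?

Choosing T2, T3, T6 covers {1, 2, 3, 4, 6, 7, 8, 9, 10} — 9 elements.
No choice of 3 sets does better; here 5 is left uncovered.

9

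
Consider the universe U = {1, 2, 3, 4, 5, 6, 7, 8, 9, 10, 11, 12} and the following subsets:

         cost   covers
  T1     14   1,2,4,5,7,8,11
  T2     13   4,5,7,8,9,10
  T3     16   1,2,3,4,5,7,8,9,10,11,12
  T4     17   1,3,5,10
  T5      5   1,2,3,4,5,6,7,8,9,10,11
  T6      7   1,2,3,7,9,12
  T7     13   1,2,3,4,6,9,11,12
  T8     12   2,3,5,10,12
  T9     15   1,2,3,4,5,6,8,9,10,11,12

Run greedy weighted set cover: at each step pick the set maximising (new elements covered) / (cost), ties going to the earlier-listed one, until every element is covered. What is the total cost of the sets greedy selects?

Pick 1: T5 adds 11 new (1, 2, 3, 4, 5, 6, 7, 8, 9, 10, 11) at cost 5 (ratio 11/5).
Pick 2: T6 adds 1 new (12) at cost 7 (ratio 1/7).
Greedy total cost: 5 + 7 = 12.

12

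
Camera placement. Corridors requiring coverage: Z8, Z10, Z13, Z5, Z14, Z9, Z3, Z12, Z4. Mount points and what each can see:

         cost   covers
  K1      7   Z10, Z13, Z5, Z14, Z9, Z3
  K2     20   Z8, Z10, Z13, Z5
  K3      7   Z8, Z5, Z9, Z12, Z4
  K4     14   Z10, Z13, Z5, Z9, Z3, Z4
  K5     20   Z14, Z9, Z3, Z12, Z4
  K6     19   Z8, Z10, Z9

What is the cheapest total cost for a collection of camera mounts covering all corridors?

14

K1, K3 cover every corridor at cost 7 + 7 = 14.
Any cover uses at least 2 camera mounts; among all covering selections none totals below 14.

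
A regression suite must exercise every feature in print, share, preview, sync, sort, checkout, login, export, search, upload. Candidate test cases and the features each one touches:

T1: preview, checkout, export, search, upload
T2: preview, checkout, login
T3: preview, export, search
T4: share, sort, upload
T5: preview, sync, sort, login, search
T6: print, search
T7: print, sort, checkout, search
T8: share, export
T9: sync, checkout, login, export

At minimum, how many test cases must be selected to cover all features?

4

T1, T4, T5, T6 together cover {print, share, preview, sync, sort, checkout, login, export, search, upload} — every feature.
No 3 of the 9 test cases cover everything (all 84 triples fall short), so 4 is minimum.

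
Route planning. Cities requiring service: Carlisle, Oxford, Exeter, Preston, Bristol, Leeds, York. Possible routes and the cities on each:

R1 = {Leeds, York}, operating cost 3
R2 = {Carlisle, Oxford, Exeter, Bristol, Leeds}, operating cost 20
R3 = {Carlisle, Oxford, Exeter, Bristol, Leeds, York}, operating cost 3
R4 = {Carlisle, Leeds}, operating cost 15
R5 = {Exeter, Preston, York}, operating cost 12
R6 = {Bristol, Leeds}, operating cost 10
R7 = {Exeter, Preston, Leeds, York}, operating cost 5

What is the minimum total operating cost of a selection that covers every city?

8

R3, R7 cover every city at operating cost 3 + 5 = 8.
Any cover uses at least 2 routes; among all covering selections none totals below 8.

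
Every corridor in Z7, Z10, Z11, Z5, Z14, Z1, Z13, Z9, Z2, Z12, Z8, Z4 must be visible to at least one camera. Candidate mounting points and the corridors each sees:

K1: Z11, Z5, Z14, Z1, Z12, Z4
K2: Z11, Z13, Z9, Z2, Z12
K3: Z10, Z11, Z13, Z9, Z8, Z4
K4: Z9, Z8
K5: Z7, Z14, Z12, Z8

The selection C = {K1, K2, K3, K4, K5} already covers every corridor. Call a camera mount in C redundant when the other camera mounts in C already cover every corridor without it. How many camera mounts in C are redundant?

Drop K1: Z5, Z1 uncovered — not redundant.
Drop K2: Z2 uncovered — not redundant.
Drop K3: Z10 uncovered — not redundant.
Drop K4: the rest still cover every corridor — redundant.
Drop K5: Z7 uncovered — not redundant.
1 redundant: K4.

1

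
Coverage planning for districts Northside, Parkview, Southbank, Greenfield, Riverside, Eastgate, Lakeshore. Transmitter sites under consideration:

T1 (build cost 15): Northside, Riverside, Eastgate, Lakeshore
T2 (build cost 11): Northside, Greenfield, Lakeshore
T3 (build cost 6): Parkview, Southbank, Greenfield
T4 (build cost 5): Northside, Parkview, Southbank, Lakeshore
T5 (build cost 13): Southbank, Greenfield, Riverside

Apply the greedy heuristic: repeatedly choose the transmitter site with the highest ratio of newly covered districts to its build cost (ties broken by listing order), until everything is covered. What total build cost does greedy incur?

Pick 1: T4 adds 4 new (Northside, Parkview, Southbank, Lakeshore) at build cost 5 (ratio 4/5).
Pick 2: T3 adds 1 new (Greenfield) at build cost 6 (ratio 1/6).
Pick 3: T1 adds 2 new (Riverside, Eastgate) at build cost 15 (ratio 2/15).
Greedy total build cost: 5 + 6 + 15 = 26. (The true optimum is 21, so greedy overshoots here.)

26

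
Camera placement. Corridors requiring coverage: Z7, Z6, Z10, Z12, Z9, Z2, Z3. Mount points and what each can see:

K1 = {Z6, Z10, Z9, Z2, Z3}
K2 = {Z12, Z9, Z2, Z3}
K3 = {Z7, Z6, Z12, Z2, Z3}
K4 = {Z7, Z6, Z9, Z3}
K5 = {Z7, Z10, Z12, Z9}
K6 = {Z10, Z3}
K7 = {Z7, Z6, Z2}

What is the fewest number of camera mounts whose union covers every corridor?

2

K1, K3 together cover {Z7, Z6, Z10, Z12, Z9, Z2, Z3} — every corridor.
No single camera mount contains all 7 corridors, so 2 is optimal.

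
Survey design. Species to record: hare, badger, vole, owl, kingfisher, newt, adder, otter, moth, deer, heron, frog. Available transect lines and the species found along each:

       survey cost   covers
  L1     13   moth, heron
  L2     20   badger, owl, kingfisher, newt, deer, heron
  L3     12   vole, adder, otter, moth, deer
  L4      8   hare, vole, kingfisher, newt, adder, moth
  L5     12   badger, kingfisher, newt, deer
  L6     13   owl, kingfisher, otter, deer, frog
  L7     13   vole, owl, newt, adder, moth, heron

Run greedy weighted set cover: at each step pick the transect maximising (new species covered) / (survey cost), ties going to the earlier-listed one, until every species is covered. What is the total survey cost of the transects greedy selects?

Pick 1: L4 adds 6 new (hare, vole, kingfisher, newt, adder, moth) at survey cost 8 (ratio 6/8).
Pick 2: L6 adds 4 new (owl, otter, deer, frog) at survey cost 13 (ratio 4/13).
Pick 3: L2 adds 2 new (badger, heron) at survey cost 20 (ratio 2/20).
Greedy total survey cost: 8 + 13 + 20 = 41.

41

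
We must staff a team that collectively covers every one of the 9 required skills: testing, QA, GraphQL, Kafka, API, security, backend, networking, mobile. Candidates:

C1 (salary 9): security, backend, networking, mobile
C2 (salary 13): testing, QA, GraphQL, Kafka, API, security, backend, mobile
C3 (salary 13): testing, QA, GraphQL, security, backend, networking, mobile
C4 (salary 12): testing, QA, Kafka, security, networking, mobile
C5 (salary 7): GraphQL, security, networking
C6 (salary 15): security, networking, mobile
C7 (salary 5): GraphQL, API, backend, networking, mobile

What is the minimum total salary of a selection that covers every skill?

17

C4, C7 cover every skill at salary 12 + 5 = 17.
Any cover uses at least 2 candidates; among all covering selections none totals below 17.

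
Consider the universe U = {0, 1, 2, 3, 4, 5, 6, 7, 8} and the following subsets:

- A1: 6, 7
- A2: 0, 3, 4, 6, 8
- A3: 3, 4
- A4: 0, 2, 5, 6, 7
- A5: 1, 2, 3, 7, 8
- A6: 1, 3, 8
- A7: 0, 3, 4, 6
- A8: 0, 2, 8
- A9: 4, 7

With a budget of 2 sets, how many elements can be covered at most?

8

Choosing A2, A4 covers {0, 2, 3, 4, 5, 6, 7, 8} — 8 elements.
No choice of 2 sets does better; here 1 is left uncovered.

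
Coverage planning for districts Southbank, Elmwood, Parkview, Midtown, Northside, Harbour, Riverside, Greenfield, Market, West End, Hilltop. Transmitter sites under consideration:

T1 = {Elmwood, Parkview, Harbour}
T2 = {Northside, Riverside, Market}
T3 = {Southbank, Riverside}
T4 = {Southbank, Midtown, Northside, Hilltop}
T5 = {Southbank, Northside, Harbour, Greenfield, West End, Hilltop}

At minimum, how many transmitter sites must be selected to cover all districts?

T1, T2, T4, T5 together cover {Southbank, Elmwood, Parkview, Midtown, Northside, Harbour, Riverside, Greenfield, Market, West End, Hilltop} — every district.
No 3 of the 5 transmitter sites cover everything (all 10 triples fall short), so 4 is minimum.

4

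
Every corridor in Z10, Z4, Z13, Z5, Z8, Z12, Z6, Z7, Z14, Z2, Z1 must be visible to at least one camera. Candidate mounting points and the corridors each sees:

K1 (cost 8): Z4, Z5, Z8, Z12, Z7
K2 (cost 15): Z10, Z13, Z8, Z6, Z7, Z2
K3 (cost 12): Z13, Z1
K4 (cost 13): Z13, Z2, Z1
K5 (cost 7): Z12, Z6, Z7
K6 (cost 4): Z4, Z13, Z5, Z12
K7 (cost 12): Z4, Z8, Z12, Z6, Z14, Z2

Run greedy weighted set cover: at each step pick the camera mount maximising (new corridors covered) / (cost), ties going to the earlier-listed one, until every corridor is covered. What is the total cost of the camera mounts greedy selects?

43

Pick 1: K6 adds 4 new (Z4, Z13, Z5, Z12) at cost 4 (ratio 4/4).
Pick 2: K2 adds 5 new (Z10, Z8, Z6, Z7, Z2) at cost 15 (ratio 5/15).
Pick 3: K3 adds 1 new (Z1) at cost 12 (ratio 1/12).
Pick 4: K7 adds 1 new (Z14) at cost 12 (ratio 1/12).
Greedy total cost: 4 + 15 + 12 + 12 = 43.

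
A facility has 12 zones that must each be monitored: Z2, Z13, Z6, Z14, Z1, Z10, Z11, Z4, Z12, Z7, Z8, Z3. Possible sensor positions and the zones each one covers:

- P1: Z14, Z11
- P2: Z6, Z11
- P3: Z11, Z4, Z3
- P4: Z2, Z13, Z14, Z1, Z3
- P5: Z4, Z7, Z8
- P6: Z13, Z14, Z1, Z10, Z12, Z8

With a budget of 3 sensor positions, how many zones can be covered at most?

10

Choosing P2, P3, P6 covers {Z13, Z6, Z14, Z1, Z10, Z11, Z4, Z12, Z8, Z3} — 10 zones.
No choice of 3 sensor positions does better; here Z2, Z7 are left uncovered.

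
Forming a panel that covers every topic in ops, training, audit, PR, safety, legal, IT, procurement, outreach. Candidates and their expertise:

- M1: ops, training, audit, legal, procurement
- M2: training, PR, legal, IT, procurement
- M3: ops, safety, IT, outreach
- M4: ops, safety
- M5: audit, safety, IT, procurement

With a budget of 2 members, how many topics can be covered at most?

8

Choosing M1, M3 covers {ops, training, audit, safety, legal, IT, procurement, outreach} — 8 topics.
No choice of 2 members does better; here PR is left uncovered.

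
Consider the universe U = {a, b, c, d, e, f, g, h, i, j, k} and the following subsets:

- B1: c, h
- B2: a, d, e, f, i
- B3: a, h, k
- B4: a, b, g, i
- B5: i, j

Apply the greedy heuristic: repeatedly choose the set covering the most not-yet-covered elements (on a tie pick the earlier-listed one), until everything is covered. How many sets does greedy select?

5

Pick 1: B2 covers 5 new elements (a, d, e, f, i).
Pick 2: B1 covers 2 new elements (c, h).
Pick 3: B4 covers 2 new elements (b, g).
Pick 4: B3 covers 1 new elements (k).
Pick 5: B5 covers 1 new elements (j).
Greedy uses 5 sets.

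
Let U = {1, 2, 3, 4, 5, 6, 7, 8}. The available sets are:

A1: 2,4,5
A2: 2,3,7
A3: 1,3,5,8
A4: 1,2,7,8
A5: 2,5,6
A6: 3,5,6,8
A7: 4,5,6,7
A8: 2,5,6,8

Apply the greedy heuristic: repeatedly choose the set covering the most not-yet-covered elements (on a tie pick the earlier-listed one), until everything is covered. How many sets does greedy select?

3

Pick 1: A3 covers 4 new elements (1, 3, 5, 8).
Pick 2: A7 covers 3 new elements (4, 6, 7).
Pick 3: A1 covers 1 new elements (2).
Greedy uses 3 sets.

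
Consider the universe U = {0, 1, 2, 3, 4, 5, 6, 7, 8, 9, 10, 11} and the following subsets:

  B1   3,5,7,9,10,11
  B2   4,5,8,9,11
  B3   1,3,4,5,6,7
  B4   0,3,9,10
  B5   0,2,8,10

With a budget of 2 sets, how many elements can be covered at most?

Choosing B3, B5 covers {0, 1, 2, 3, 4, 5, 6, 7, 8, 10} — 10 elements.
No choice of 2 sets does better; here 9, 11 are left uncovered.

10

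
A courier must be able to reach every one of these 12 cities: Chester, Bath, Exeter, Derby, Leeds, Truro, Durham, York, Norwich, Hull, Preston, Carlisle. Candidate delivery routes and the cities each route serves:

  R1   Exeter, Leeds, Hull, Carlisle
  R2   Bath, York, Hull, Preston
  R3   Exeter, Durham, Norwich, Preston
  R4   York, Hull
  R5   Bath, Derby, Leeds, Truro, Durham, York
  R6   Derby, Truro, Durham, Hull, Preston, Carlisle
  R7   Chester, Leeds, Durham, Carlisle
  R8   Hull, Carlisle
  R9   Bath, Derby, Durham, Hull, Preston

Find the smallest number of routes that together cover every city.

R1, R3, R5, R7 together cover {Chester, Bath, Exeter, Derby, Leeds, Truro, Durham, York, Norwich, Hull, Preston, Carlisle} — every city.
No 3 of the 9 routes cover everything (all 84 triples fall short), so 4 is minimum.

4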